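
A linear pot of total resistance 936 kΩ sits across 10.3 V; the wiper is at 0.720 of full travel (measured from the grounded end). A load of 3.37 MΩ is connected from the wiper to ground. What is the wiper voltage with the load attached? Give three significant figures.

The wiper splits the pot into (1−α)R = 262.1 kΩ above and αR = 673.9 kΩ below.
Lower section ‖ load = 561.6 kΩ.
V_wiper = 10.3 × 561.6/(262.1 + 561.6) = 7.02 V.

V ≈ 7.02 V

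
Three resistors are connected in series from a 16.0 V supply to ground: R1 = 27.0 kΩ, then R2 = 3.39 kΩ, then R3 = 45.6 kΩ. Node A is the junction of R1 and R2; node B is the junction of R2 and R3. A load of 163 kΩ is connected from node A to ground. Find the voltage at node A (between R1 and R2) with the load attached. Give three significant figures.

V ≈ 9.32 V

Below node A the series string R2+R3 = 48.99 kΩ sits in parallel with the 163 kΩ load: 37.67 kΩ.
V_A = 16.0 × 37.67/(27.0 + 37.67) = 9.32 V.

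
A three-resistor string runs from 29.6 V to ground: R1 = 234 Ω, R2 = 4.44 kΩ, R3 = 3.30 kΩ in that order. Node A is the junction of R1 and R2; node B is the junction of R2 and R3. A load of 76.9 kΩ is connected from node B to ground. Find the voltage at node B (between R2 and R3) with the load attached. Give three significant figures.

V ≈ 11.9 V

At node B, R3 is in parallel with the load: R3‖R_L = 3164 Ω.
Below node A the resistance is R2 + (R3‖R_L) = 7604 Ω, so V_A = 29.6 × 7604/7838 = 28.72 V.
Then V_B = V_A × (R3‖R_L)/(R2 + R3‖R_L) = 28.72 × 3164/7604 = 11.9 V.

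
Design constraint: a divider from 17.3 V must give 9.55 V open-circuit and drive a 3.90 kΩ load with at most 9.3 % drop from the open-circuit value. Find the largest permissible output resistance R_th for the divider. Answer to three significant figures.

R_th ≤ 400 Ω

Loading drop = R_th/(R_th + R_L) ≤ 0.0930, so R_th ≤ R_L · ε/(1−ε) = 3.90 kΩ × 0.0930/0.9070 = 400 Ω.
(Any R1, R2 with R2/(R1+R2) = 0.552 and R1‖R2 ≤ 400 Ω will meet the spec.)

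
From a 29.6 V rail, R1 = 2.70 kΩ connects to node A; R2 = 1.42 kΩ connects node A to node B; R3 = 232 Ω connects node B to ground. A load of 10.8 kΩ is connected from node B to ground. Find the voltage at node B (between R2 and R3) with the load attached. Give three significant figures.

At node B, R3 is in parallel with the load: R3‖R_L = 227.1 Ω.
Below node A the resistance is R2 + (R3‖R_L) = 1647 Ω, so V_A = 29.6 × 1647/4347 = 11.22 V.
Then V_B = V_A × (R3‖R_L)/(R2 + R3‖R_L) = 11.22 × 227.1/1647 = 1.55 V.

V ≈ 1.55 V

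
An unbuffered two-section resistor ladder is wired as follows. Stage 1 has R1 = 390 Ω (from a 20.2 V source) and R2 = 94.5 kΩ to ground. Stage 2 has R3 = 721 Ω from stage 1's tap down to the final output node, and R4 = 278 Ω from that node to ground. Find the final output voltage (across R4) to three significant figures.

V_out ≈ 4.03 V

Stage 2 presents R3+R4 = 999.0 Ω as a load on stage 1's tap.
Stage 1's lower leg becomes R2‖(R3+R4) = 988.5 Ω, so V_mid = 20.2 × 988.5/1379 = 14.49 V.
Stage 2 is itself unloaded: V_out = V_mid × R4/(R3+R4) = 14.49 × 278/999.0 = 4.03 V.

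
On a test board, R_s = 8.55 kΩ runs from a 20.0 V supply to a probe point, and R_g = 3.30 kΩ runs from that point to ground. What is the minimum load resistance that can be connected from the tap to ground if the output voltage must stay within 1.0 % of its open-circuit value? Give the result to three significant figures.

Output resistance R_th = R_s‖R_g = (8.55 × 3.30)/11.85 = 2.381 kΩ.
The fractional drop is R_th/(R_th + R_L); requiring this ≤ 0.0100 gives R_L ≥ R_th(1/0.0100 − 1) = 2.381 × 99.00 = 236 kΩ.

R_L(min) ≈ 236 kΩ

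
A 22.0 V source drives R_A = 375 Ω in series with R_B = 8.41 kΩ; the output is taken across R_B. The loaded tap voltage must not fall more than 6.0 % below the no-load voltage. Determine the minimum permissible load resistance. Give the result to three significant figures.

R_L(min) ≈ 5.62 kΩ

Output resistance R_th = R_A‖R_B = (375 × 8410)/8785 = 359.0 Ω.
The fractional drop is R_th/(R_th + R_L); requiring this ≤ 0.0600 gives R_L ≥ R_th(1/0.0600 − 1) = 359.0 × 15.67 = 5.62 kΩ.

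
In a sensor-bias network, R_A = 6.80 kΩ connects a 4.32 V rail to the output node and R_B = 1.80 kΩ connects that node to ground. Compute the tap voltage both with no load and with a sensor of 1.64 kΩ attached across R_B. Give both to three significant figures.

Unloaded: 0.904 V; loaded: 0.484 V

Open-circuit: V = 4.32 × 1.80/(6.80 + 1.80) = 0.904 V.
With the load, R_B becomes R_B‖R_L = 0.8581 kΩ, so V = 4.32 × 0.8581/7.658 = 0.484 V.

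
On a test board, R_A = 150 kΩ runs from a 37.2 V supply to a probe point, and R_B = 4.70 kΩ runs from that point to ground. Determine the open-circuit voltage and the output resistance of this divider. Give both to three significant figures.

V_th = 1.13 V, R_th = 4.56 kΩ

V_th is the open-circuit tap voltage: 37.2 × 4.70/(150 + 4.70) = 1.13 V.
With the supply zeroed, R_A and R_B appear in parallel from the tap: R_th = R_A‖R_B = (150 × 4.70)/154.7 = 4.56 kΩ.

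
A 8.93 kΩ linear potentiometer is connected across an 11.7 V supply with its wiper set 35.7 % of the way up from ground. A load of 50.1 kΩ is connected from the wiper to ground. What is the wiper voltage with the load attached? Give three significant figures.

V ≈ 4.01 V

The wiper splits the pot into (1−α)R = 5.742 kΩ above and αR = 3.188 kΩ below.
Lower section ‖ load = 2.997 kΩ.
V_wiper = 11.7 × 2.997/(5.742 + 2.997) = 4.01 V.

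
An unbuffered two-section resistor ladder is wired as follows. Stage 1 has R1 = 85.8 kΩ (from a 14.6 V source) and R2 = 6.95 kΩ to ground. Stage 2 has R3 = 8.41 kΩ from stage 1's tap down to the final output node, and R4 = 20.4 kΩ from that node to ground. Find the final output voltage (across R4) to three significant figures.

V_out ≈ 0.633 V

Stage 2 presents R3+R4 = 28.81 kΩ as a load on stage 1's tap.
Stage 1's lower leg becomes R2‖(R3+R4) = 5.599 kΩ, so V_mid = 14.6 × 5.599/91.40 = 0.8944 V.
Stage 2 is itself unloaded: V_out = V_mid × R4/(R3+R4) = 0.8944 × 20.4/28.81 = 0.633 V.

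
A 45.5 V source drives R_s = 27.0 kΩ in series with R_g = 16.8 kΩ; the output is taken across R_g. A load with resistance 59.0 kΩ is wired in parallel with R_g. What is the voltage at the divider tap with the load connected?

The load sits in parallel with R_g: R_g‖R_L = (16.8 × 59.0) / (16.8 + 59.0) = 13.08 kΩ.
V_out = 45.5 × 13.08 / (27.0 + 13.08) = 45.5 × 13.08/40.08 = 14.8 V.

V_out ≈ 14.8 V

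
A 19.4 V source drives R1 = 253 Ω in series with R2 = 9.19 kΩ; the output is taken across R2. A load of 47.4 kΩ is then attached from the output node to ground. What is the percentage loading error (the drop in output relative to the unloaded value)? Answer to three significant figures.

0.517 %

The divider's output (Thévenin) resistance is R1‖R2 = 246.2 Ω.
Fractional drop under load = R_th/(R_th + R_L) = 246.2 / (246.2 + 47400) = 0.005168.
So the output falls by 0.517 %.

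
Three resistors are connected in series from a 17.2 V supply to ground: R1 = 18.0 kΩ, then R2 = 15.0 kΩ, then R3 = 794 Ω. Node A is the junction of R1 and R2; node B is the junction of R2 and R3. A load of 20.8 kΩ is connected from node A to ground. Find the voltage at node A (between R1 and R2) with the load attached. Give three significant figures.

V ≈ 5.72 V

Below node A the series string R2+R3 = 15790 Ω sits in parallel with the 20800 Ω load: 8977 Ω.
V_A = 17.2 × 8977/(18000 + 8977) = 5.72 V.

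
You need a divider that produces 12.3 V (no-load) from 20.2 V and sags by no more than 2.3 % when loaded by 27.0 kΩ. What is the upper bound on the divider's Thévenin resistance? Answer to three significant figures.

R_th ≤ 636 Ω

Loading drop = R_th/(R_th + R_L) ≤ 0.0230, so R_th ≤ R_L · ε/(1−ε) = 27.0 kΩ × 0.0230/0.9770 = 636 Ω.
(Any R1, R2 with R2/(R1+R2) = 0.609 and R1‖R2 ≤ 636 Ω will meet the spec.)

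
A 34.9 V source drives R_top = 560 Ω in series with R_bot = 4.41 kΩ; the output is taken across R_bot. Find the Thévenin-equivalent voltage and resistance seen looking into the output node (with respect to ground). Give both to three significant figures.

V_th = 31.0 V, R_th = 497 Ω

V_th is the open-circuit tap voltage: 34.9 × 4410/(560 + 4410) = 31.0 V.
With the supply zeroed, R_top and R_bot appear in parallel from the tap: R_th = R_top‖R_bot = (560 × 4410)/4970 = 497 Ω.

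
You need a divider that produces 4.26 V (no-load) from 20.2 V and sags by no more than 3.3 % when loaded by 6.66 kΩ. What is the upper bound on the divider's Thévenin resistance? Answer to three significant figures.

R_th ≤ 227 Ω

Loading drop = R_th/(R_th + R_L) ≤ 0.0330, so R_th ≤ R_L · ε/(1−ε) = 6.66 kΩ × 0.0330/0.9670 = 227 Ω.
(Any R1, R2 with R2/(R1+R2) = 0.211 and R1‖R2 ≤ 227 Ω will meet the spec.)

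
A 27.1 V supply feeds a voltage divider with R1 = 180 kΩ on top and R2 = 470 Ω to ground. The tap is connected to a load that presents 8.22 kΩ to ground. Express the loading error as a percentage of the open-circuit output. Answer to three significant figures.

The divider's output (Thévenin) resistance is R1‖R2 = 468.8 Ω.
Fractional drop under load = R_th/(R_th + R_L) = 468.8 / (468.8 + 8220) = 0.05395.
So the output falls by 5.40 %.

5.40 %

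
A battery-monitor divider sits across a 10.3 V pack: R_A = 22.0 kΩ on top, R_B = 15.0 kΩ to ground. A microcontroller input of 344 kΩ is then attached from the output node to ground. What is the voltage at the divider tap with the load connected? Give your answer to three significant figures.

V_out ≈ 4.07 V

The load sits in parallel with R_B: R_B‖R_L = (15.0 × 344) / (15.0 + 344) = 14.37 kΩ.
V_out = 10.3 × 14.37 / (22.0 + 14.37) = 10.3 × 14.37/36.37 = 4.07 V.
(Unloaded it would have been 4.18 V.)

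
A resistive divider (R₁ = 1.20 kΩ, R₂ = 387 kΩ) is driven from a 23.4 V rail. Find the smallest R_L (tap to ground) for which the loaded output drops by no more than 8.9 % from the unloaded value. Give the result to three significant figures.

Output resistance R_th = R₁‖R₂ = (1.20 × 387)/388.2 = 1.196 kΩ.
The fractional drop is R_th/(R_th + R_L); requiring this ≤ 0.0890 gives R_L ≥ R_th(1/0.0890 − 1) = 1.196 × 10.24 = 12.2 kΩ.

R_L(min) ≈ 12.2 kΩ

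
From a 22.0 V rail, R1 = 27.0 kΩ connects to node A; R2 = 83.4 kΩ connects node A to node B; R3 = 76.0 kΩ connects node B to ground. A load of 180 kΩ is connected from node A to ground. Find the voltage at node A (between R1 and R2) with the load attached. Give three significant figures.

V ≈ 16.7 V

Below node A the series string R2+R3 = 159.4 kΩ sits in parallel with the 180 kΩ load: 84.54 kΩ.
V_A = 22.0 × 84.54/(27.0 + 84.54) = 16.7 V.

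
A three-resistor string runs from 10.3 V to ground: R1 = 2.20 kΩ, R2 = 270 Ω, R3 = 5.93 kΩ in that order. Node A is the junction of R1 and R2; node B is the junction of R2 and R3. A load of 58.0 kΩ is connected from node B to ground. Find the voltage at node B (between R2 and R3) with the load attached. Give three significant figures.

V ≈ 7.06 V

At node B, R3 is in parallel with the load: R3‖R_L = 5380 Ω.
Below node A the resistance is R2 + (R3‖R_L) = 5650 Ω, so V_A = 10.3 × 5650/7850 = 7.413 V.
Then V_B = V_A × (R3‖R_L)/(R2 + R3‖R_L) = 7.413 × 5380/5650 = 7.06 V.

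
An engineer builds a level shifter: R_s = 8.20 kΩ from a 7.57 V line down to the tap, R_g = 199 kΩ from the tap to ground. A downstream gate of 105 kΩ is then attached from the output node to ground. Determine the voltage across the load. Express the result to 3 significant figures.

The load sits in parallel with R_g: R_g‖R_L = (199 × 105) / (199 + 105) = 68.73 kΩ.
V_out = 7.57 × 68.73 / (8.20 + 68.73) = 7.57 × 68.73/76.93 = 6.76 V.

V_out ≈ 6.76 V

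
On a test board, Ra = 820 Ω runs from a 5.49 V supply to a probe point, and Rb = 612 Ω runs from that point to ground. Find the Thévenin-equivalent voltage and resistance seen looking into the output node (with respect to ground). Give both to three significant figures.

V_th = 2.35 V, R_th = 350 Ω

V_th is the open-circuit tap voltage: 5.49 × 612/(820 + 612) = 2.35 V.
With the supply zeroed, Ra and Rb appear in parallel from the tap: R_th = Ra‖Rb = (820 × 612)/1432 = 350 Ω.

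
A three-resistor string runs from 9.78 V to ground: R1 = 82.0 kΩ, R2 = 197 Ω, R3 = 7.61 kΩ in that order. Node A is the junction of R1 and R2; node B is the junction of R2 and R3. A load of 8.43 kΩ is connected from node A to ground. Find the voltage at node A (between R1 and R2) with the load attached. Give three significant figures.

V ≈ 0.461 V

Below node A the series string R2+R3 = 7807 Ω sits in parallel with the 8430 Ω load: 4053 Ω.
V_A = 9.78 × 4053/(82000 + 4053) = 0.461 V.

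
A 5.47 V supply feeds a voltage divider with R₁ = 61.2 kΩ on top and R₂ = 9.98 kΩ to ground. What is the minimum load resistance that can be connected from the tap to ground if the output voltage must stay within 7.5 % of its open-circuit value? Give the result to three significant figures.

Output resistance R_th = R₁‖R₂ = (61.2 × 9.98)/71.18 = 8.581 kΩ.
The fractional drop is R_th/(R_th + R_L); requiring this ≤ 0.0750 gives R_L ≥ R_th(1/0.0750 − 1) = 8.581 × 12.33 = 106 kΩ.

R_L(min) ≈ 106 kΩ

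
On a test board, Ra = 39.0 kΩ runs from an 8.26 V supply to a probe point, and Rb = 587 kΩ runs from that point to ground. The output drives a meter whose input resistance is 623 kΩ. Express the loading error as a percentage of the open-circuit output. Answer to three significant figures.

5.54 %

The divider's output (Thévenin) resistance is Ra‖Rb = 36.57 kΩ.
Fractional drop under load = R_th/(R_th + R_L) = 36.57 / (36.57 + 623) = 0.05545.
So the output falls by 5.54 %.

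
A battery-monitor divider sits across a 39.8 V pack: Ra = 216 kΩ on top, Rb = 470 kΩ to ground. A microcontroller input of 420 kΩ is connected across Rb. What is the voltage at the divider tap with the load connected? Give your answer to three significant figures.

V_out ≈ 20.2 V

The load sits in parallel with Rb: Rb‖R_L = (470 × 420) / (470 + 420) = 221.8 kΩ.
V_out = 39.8 × 221.8 / (216 + 221.8) = 39.8 × 221.8/437.8 = 20.2 V.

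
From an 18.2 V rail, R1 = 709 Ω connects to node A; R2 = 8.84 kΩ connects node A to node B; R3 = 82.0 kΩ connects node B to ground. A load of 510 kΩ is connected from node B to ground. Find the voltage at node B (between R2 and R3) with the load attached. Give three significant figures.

V ≈ 16.0 V

At node B, R3 is in parallel with the load: R3‖R_L = 70640 Ω.
Below node A the resistance is R2 + (R3‖R_L) = 79480 Ω, so V_A = 18.2 × 79480/80190 = 18.04 V.
Then V_B = V_A × (R3‖R_L)/(R2 + R3‖R_L) = 18.04 × 70640/79480 = 16.0 V.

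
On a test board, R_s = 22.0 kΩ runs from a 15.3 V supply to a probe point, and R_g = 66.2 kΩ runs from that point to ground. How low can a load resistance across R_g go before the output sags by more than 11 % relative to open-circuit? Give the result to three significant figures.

Output resistance R_th = R_s‖R_g = (22.0 × 66.2)/88.20 = 16.51 kΩ.
The fractional drop is R_th/(R_th + R_L); requiring this ≤ 0.110 gives R_L ≥ R_th(1/0.110 − 1) = 16.51 × 8.091 = 134 kΩ.

R_L(min) ≈ 134 kΩ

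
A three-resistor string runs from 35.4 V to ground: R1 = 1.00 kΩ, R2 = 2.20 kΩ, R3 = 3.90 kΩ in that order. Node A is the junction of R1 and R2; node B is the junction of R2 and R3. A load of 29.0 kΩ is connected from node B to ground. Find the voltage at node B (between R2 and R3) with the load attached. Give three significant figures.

V ≈ 18.3 V

At node B, R3 is in parallel with the load: R3‖R_L = 3.438 kΩ.
Below node A the resistance is R2 + (R3‖R_L) = 5.638 kΩ, so V_A = 35.4 × 5.638/6.638 = 30.07 V.
Then V_B = V_A × (R3‖R_L)/(R2 + R3‖R_L) = 30.07 × 3.438/5.638 = 18.3 V.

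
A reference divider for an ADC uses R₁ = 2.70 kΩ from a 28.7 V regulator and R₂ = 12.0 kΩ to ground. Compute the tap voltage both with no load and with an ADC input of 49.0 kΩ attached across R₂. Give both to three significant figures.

Open-circuit: V = 28.7 × 12.0/(2.70 + 12.0) = 23.4 V.
With the load, R₂ becomes R₂‖R_L = 9.639 kΩ, so V = 28.7 × 9.639/12.34 = 22.4 V.

Unloaded: 23.4 V; loaded: 22.4 V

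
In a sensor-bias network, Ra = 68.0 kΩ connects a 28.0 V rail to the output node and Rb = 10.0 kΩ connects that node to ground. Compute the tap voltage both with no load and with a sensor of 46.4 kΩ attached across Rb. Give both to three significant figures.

Open-circuit: V = 28.0 × 10.0/(68.0 + 10.0) = 3.59 V.
With the load, Rb becomes Rb‖R_L = 8.227 kΩ, so V = 28.0 × 8.227/76.23 = 3.02 V.

Unloaded: 3.59 V; loaded: 3.02 V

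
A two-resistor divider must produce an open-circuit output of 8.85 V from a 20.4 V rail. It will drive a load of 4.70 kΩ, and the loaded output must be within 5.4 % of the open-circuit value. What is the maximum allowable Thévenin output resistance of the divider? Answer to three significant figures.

R_th ≤ 268 Ω

Loading drop = R_th/(R_th + R_L) ≤ 0.0540, so R_th ≤ R_L · ε/(1−ε) = 4.70 kΩ × 0.0540/0.9460 = 268 Ω.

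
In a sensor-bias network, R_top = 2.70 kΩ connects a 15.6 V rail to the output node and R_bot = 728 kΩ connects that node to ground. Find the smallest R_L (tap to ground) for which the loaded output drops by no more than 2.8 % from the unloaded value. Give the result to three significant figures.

R_L(min) ≈ 93.4 kΩ

Output resistance R_th = R_top‖R_bot = (2.70 × 728)/730.7 = 2.690 kΩ.
The fractional drop is R_th/(R_th + R_L); requiring this ≤ 0.0280 gives R_L ≥ R_th(1/0.0280 − 1) = 2.690 × 34.71 = 93.4 kΩ.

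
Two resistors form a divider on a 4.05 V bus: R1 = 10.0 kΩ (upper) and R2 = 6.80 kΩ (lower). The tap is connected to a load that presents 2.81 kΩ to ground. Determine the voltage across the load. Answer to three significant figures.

The load sits in parallel with R2: R2‖R_L = (6.80 × 2.81) / (6.80 + 2.81) = 1.988 kΩ.
V_out = 4.05 × 1.988 / (10.0 + 1.988) = 4.05 × 1.988/11.99 = 0.672 V.

V_out ≈ 0.672 V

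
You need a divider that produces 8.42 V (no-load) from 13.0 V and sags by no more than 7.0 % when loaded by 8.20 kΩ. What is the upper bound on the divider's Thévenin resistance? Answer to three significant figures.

Loading drop = R_th/(R_th + R_L) ≤ 0.0700, so R_th ≤ R_L · ε/(1−ε) = 8.20 kΩ × 0.0700/0.9300 = 617 Ω.

R_th ≤ 617 Ω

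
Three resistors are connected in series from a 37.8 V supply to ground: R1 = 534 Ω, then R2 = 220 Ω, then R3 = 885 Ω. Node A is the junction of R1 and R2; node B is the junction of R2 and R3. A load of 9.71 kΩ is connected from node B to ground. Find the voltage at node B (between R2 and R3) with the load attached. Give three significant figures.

At node B, R3 is in parallel with the load: R3‖R_L = 811.1 Ω.
Below node A the resistance is R2 + (R3‖R_L) = 1031 Ω, so V_A = 37.8 × 1031/1565 = 24.90 V.
Then V_B = V_A × (R3‖R_L)/(R2 + R3‖R_L) = 24.90 × 811.1/1031 = 19.6 V.

V ≈ 19.6 V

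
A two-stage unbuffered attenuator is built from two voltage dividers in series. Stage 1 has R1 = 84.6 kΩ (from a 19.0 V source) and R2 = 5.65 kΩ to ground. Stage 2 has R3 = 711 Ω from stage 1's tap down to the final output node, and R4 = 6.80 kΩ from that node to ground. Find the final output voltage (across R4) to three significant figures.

Stage 2 presents R3+R4 = 7511 Ω as a load on stage 1's tap.
Stage 1's lower leg becomes R2‖(R3+R4) = 3224 Ω, so V_mid = 19.0 × 3224/87820 = 0.6976 V.
Stage 2 is itself unloaded: V_out = V_mid × R4/(R3+R4) = 0.6976 × 6800/7511 = 0.632 V.

V_out ≈ 0.632 V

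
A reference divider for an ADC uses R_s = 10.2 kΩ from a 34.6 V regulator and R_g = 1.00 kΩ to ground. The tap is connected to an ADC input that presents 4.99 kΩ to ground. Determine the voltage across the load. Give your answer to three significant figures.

The load sits in parallel with R_g: R_g‖R_L = (1.00 × 4.99) / (1.00 + 4.99) = 0.8331 kΩ.
V_out = 34.6 × 0.8331 / (10.2 + 0.8331) = 34.6 × 0.8331/11.03 = 2.61 V.

V_out ≈ 2.61 V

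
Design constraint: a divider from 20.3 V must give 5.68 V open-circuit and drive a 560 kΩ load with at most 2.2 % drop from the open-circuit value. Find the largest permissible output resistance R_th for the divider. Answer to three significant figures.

Loading drop = R_th/(R_th + R_L) ≤ 0.0220, so R_th ≤ R_L · ε/(1−ε) = 560 kΩ × 0.0220/0.9780 = 12.6 kΩ.

R_th ≤ 12.6 kΩ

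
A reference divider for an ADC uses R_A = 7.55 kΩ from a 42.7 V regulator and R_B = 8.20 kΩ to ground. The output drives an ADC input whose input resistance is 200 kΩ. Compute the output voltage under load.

V_out ≈ 21.8 V

The load sits in parallel with R_B: R_B‖R_L = (8.20 × 200) / (8.20 + 200) = 7.877 kΩ.
V_out = 42.7 × 7.877 / (7.55 + 7.877) = 42.7 × 7.877/15.43 = 21.8 V.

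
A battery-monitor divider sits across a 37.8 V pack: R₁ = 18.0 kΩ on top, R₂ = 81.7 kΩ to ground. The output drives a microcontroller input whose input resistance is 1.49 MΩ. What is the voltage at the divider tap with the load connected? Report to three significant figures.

V_out ≈ 30.7 V

The load sits in parallel with R₂: R₂‖R_L = (81.7 × 1490) / (81.7 + 1490) = 77.45 kΩ.
V_out = 37.8 × 77.45 / (18.0 + 77.45) = 37.8 × 77.45/95.45 = 30.7 V.
(Unloaded it would have been 31.0 V.)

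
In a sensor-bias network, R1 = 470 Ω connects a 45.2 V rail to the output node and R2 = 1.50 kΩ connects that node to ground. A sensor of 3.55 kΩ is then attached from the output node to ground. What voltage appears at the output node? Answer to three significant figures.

V_out ≈ 31.3 V

The load sits in parallel with R2: R2‖R_L = (1500 × 3550) / (1500 + 3550) = 1054 Ω.
V_out = 45.2 × 1054 / (470 + 1054) = 45.2 × 1054/1524 = 31.3 V.
(Unloaded it would have been 34.4 V.)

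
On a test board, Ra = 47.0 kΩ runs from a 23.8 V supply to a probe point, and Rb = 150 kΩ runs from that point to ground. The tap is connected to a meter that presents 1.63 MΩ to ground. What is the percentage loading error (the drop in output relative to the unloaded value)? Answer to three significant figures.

The divider's output (Thévenin) resistance is Ra‖Rb = 35.79 kΩ.
Fractional drop under load = R_th/(R_th + R_L) = 35.79 / (35.79 + 1630) = 0.02148.
So the output falls by 2.15 %.

2.15 %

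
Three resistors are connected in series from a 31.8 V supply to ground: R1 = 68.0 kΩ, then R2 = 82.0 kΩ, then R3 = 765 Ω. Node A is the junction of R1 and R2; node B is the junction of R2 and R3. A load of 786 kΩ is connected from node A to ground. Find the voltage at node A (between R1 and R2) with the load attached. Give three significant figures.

V ≈ 16.7 V

Below node A the series string R2+R3 = 82760 Ω sits in parallel with the 786000 Ω load: 74880 Ω.
V_A = 31.8 × 74880/(68000 + 74880) = 16.7 V.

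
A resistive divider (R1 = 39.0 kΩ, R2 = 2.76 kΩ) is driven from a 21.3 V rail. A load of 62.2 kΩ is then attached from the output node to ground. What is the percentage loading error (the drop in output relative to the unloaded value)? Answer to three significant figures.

3.98 %

The divider's output (Thévenin) resistance is R1‖R2 = 2.578 kΩ.
Fractional drop under load = R_th/(R_th + R_L) = 2.578 / (2.578 + 62.2) = 0.03979.
So the output falls by 3.98 %.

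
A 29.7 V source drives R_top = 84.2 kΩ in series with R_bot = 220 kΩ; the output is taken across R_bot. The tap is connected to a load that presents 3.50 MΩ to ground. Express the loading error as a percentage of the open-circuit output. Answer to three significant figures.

1.71 %

The divider's output (Thévenin) resistance is R_top‖R_bot = 60.89 kΩ.
Fractional drop under load = R_th/(R_th + R_L) = 60.89 / (60.89 + 3500) = 0.01710.
So the output falls by 1.71 %.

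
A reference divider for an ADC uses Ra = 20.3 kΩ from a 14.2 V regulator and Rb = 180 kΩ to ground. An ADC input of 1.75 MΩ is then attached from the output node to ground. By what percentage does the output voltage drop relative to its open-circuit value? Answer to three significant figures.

The divider's output (Thévenin) resistance is Ra‖Rb = 18.24 kΩ.
Fractional drop under load = R_th/(R_th + R_L) = 18.24 / (18.24 + 1750) = 0.01032.
So the output falls by 1.03 %.

1.03 %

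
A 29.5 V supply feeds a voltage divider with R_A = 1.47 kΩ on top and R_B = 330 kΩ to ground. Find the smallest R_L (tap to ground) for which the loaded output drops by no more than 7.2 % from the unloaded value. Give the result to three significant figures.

Output resistance R_th = R_A‖R_B = (1.47 × 330)/331.5 = 1.463 kΩ.
The fractional drop is R_th/(R_th + R_L); requiring this ≤ 0.0720 gives R_L ≥ R_th(1/0.0720 − 1) = 1.463 × 12.89 = 18.9 kΩ.

R_L(min) ≈ 18.9 kΩ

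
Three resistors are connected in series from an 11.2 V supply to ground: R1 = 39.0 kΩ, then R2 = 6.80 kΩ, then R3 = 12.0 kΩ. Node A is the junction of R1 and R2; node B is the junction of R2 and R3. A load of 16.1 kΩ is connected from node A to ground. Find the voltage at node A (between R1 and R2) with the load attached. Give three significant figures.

Below node A the series string R2+R3 = 18.80 kΩ sits in parallel with the 16.1 kΩ load: 8.673 kΩ.
V_A = 11.2 × 8.673/(39.0 + 8.673) = 2.04 V.

V ≈ 2.04 V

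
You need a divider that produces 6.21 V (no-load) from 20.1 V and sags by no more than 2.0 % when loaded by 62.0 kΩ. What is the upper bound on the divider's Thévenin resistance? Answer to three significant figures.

Loading drop = R_th/(R_th + R_L) ≤ 0.0200, so R_th ≤ R_L · ε/(1−ε) = 62.0 kΩ × 0.0200/0.9800 = 1.27 kΩ.

R_th ≤ 1.27 kΩ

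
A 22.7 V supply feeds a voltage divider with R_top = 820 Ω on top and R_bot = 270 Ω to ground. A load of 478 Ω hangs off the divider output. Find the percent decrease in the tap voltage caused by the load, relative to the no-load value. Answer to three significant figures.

29.8 %

Unloaded V = 22.7 × 270/1090 = 5.623 V.
Loaded: R_bot‖R_L = 172.5 Ω, giving V = 22.7 × 172.5/992.5 = 3.946 V.
Drop = (5.623 − 3.946) / 5.623 = 29.8 %.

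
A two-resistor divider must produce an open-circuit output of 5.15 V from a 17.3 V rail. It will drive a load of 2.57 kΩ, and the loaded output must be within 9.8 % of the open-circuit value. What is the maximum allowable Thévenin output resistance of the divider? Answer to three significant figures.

R_th ≤ 279 Ω

Loading drop = R_th/(R_th + R_L) ≤ 0.0980, so R_th ≤ R_L · ε/(1−ε) = 2.57 kΩ × 0.0980/0.9020 = 279 Ω.
(Any R1, R2 with R2/(R1+R2) = 0.298 and R1‖R2 ≤ 279 Ω will meet the spec.)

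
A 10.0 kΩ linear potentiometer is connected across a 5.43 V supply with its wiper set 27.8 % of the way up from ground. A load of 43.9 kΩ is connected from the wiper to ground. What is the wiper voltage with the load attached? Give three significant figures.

The wiper splits the pot into (1−α)R = 7.220 kΩ above and αR = 2.780 kΩ below.
Lower section ‖ load = 2.614 kΩ.
V_wiper = 5.43 × 2.614/(7.220 + 2.614) = 1.44 V.

V ≈ 1.44 V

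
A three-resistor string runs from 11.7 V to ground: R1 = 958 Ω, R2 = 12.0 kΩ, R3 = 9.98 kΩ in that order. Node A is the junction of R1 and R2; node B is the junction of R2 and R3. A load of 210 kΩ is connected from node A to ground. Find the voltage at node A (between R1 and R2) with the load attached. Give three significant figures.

V ≈ 11.2 V

Below node A the series string R2+R3 = 21980 Ω sits in parallel with the 210000 Ω load: 19900 Ω.
V_A = 11.7 × 19900/(958 + 19900) = 11.2 V.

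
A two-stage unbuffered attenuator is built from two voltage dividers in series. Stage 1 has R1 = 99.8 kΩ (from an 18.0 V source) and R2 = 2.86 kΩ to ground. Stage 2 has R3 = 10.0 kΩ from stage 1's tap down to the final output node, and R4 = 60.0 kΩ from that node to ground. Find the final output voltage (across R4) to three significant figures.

V_out ≈ 0.413 V

Stage 2 presents R3+R4 = 70.00 kΩ as a load on stage 1's tap.
Stage 1's lower leg becomes R2‖(R3+R4) = 2.748 kΩ, so V_mid = 18.0 × 2.748/102.5 = 0.4823 V.
Stage 2 is itself unloaded: V_out = V_mid × R4/(R3+R4) = 0.4823 × 60.0/70.00 = 0.413 V.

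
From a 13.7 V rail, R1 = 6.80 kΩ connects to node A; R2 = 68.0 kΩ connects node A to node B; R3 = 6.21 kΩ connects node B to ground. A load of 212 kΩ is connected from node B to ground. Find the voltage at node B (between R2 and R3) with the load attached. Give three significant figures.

At node B, R3 is in parallel with the load: R3‖R_L = 6.033 kΩ.
Below node A the resistance is R2 + (R3‖R_L) = 74.03 kΩ, so V_A = 13.7 × 74.03/80.83 = 12.55 V.
Then V_B = V_A × (R3‖R_L)/(R2 + R3‖R_L) = 12.55 × 6.033/74.03 = 1.02 V.

V ≈ 1.02 V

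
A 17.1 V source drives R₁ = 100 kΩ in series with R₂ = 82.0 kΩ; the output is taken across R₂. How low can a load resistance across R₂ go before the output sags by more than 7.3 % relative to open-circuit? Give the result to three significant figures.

Output resistance R_th = R₁‖R₂ = (100 × 82.0)/182.0 = 45.05 kΩ.
The fractional drop is R_th/(R_th + R_L); requiring this ≤ 0.0730 gives R_L ≥ R_th(1/0.0730 − 1) = 45.05 × 12.70 = 572 kΩ.

R_L(min) ≈ 572 kΩ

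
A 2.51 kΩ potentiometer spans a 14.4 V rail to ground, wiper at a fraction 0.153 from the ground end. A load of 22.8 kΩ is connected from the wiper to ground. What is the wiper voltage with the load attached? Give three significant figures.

V ≈ 2.17 V

The wiper splits the pot into (1−α)R = 2126 Ω above and αR = 384.0 Ω below.
Lower section ‖ load = 377.7 Ω.
V_wiper = 14.4 × 377.7/(2126 + 377.7) = 2.17 V.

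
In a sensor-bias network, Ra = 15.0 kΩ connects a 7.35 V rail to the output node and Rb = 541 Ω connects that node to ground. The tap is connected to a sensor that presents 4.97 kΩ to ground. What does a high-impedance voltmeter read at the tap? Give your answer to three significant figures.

The load sits in parallel with Rb: Rb‖R_L = (541 × 4970) / (541 + 4970) = 487.9 Ω.
V_out = 7.35 × 487.9 / (15000 + 487.9) = 7.35 × 487.9/15490 = 0.232 V.

V_out ≈ 0.232 V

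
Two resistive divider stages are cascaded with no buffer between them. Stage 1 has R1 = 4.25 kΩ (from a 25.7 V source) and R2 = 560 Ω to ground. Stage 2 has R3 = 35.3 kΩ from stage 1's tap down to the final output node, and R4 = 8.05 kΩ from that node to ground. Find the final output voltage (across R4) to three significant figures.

V_out ≈ 0.549 V

Stage 2 presents R3+R4 = 43350 Ω as a load on stage 1's tap.
Stage 1's lower leg becomes R2‖(R3+R4) = 552.9 Ω, so V_mid = 25.7 × 552.9/4803 = 2.958 V.
Stage 2 is itself unloaded: V_out = V_mid × R4/(R3+R4) = 2.958 × 8050/43350 = 0.549 V.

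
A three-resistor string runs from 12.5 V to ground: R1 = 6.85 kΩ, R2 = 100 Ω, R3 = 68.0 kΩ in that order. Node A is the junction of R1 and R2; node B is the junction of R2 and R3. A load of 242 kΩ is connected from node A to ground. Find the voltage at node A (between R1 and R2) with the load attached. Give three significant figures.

V ≈ 11.1 V

Below node A the series string R2+R3 = 68100 Ω sits in parallel with the 242000 Ω load: 53140 Ω.
V_A = 12.5 × 53140/(6850 + 53140) = 11.1 V.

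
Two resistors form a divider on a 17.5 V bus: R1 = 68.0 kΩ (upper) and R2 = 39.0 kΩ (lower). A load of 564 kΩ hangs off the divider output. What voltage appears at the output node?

The load sits in parallel with R2: R2‖R_L = (39.0 × 564) / (39.0 + 564) = 36.48 kΩ.
V_out = 17.5 × 36.48 / (68.0 + 36.48) = 17.5 × 36.48/104.5 = 6.11 V.
(Unloaded it would have been 6.38 V.)

V_out ≈ 6.11 V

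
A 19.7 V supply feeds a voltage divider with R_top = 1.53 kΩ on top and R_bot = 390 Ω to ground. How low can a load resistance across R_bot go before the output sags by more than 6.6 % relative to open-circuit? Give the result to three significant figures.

R_L(min) ≈ 4.40 kΩ

Output resistance R_th = R_top‖R_bot = (1530 × 390)/1920 = 310.8 Ω.
The fractional drop is R_th/(R_th + R_L); requiring this ≤ 0.0660 gives R_L ≥ R_th(1/0.0660 − 1) = 310.8 × 14.15 = 4.40 kΩ.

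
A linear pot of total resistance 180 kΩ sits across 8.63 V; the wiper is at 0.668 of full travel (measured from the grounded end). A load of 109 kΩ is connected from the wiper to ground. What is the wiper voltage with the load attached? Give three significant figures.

V ≈ 4.22 V

The wiper splits the pot into (1−α)R = 59.76 kΩ above and αR = 120.2 kΩ below.
Lower section ‖ load = 57.17 kΩ.
V_wiper = 8.63 × 57.17/(59.76 + 57.17) = 4.22 V.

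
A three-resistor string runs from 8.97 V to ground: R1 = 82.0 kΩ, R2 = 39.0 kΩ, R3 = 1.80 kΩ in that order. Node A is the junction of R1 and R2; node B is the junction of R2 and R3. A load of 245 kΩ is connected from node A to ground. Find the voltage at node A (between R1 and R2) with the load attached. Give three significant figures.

V ≈ 2.68 V

Below node A the series string R2+R3 = 40.80 kΩ sits in parallel with the 245 kΩ load: 34.98 kΩ.
V_A = 8.97 × 34.98/(82.0 + 34.98) = 2.68 V.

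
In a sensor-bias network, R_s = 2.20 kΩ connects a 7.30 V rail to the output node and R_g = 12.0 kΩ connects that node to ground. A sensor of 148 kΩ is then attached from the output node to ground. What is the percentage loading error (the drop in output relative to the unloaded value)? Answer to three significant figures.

1.24 %

The divider's output (Thévenin) resistance is R_s‖R_g = 1.859 kΩ.
Fractional drop under load = R_th/(R_th + R_L) = 1.859 / (1.859 + 148) = 0.01241.
So the output falls by 1.24 %.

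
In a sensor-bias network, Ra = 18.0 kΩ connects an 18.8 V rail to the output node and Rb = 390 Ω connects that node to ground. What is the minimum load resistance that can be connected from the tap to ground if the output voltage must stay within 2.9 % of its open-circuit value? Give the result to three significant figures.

Output resistance R_th = Ra‖Rb = (18000 × 390)/18390 = 381.7 Ω.
The fractional drop is R_th/(R_th + R_L); requiring this ≤ 0.0290 gives R_L ≥ R_th(1/0.0290 − 1) = 381.7 × 33.48 = 12.8 kΩ.

R_L(min) ≈ 12.8 kΩ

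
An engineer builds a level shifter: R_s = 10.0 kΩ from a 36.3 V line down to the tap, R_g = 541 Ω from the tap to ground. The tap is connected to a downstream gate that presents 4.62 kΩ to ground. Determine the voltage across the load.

The load sits in parallel with R_g: R_g‖R_L = (541 × 4620) / (541 + 4620) = 484.3 Ω.
V_out = 36.3 × 484.3 / (10000 + 484.3) = 36.3 × 484.3/10480 = 1.68 V.
(Unloaded it would have been 1.86 V.)

V_out ≈ 1.68 V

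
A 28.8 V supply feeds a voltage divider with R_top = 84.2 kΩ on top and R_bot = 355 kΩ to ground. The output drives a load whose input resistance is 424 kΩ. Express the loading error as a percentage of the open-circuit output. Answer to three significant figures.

13.8 %

The divider's output (Thévenin) resistance is R_top‖R_bot = 68.06 kΩ.
Fractional drop under load = R_th/(R_th + R_L) = 68.06 / (68.06 + 424) = 0.1383.
So the output falls by 13.8 %.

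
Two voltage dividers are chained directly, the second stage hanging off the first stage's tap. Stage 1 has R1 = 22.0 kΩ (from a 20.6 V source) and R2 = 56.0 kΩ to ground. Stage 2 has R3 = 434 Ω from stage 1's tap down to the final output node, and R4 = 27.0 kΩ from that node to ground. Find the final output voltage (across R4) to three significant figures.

Stage 2 presents R3+R4 = 27430 Ω as a load on stage 1's tap.
Stage 1's lower leg becomes R2‖(R3+R4) = 18410 Ω, so V_mid = 20.6 × 18410/40410 = 9.386 V.
Stage 2 is itself unloaded: V_out = V_mid × R4/(R3+R4) = 9.386 × 27000/27430 = 9.24 V.

V_out ≈ 9.24 V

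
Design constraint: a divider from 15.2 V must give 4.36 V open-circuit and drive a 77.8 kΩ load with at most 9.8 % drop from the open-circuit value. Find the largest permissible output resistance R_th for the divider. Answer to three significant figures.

R_th ≤ 8.45 kΩ

Loading drop = R_th/(R_th + R_L) ≤ 0.0980, so R_th ≤ R_L · ε/(1−ε) = 77.8 kΩ × 0.0980/0.9020 = 8.45 kΩ.
(Any R1, R2 with R2/(R1+R2) = 0.287 and R1‖R2 ≤ 8.45 kΩ will meet the spec.)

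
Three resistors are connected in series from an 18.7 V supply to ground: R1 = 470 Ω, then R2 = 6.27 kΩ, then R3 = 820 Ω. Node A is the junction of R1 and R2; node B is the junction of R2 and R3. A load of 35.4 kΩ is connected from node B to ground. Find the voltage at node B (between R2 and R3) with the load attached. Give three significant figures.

V ≈ 1.99 V

At node B, R3 is in parallel with the load: R3‖R_L = 801.4 Ω.
Below node A the resistance is R2 + (R3‖R_L) = 7071 Ω, so V_A = 18.7 × 7071/7541 = 17.53 V.
Then V_B = V_A × (R3‖R_L)/(R2 + R3‖R_L) = 17.53 × 801.4/7071 = 1.99 V.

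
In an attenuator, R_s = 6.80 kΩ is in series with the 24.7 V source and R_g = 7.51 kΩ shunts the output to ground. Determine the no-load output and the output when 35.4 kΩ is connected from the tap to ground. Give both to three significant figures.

Open-circuit: V = 24.7 × 7.51/(6.80 + 7.51) = 13.0 V.
With the load, R_g becomes R_g‖R_L = 6.196 kΩ, so V = 24.7 × 6.196/13.00 = 11.8 V.

Unloaded: 13.0 V; loaded: 11.8 V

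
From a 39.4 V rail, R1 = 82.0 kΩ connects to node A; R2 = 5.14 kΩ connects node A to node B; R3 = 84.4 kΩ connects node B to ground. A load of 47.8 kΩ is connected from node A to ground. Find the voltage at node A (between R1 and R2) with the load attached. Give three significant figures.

Below node A the series string R2+R3 = 89.54 kΩ sits in parallel with the 47.8 kΩ load: 31.16 kΩ.
V_A = 39.4 × 31.16/(82.0 + 31.16) = 10.9 V.

V ≈ 10.9 V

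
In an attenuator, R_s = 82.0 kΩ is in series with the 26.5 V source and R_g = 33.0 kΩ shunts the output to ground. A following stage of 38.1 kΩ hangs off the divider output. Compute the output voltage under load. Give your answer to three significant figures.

The load sits in parallel with R_g: R_g‖R_L = (33.0 × 38.1) / (33.0 + 38.1) = 17.68 kΩ.
V_out = 26.5 × 17.68 / (82.0 + 17.68) = 26.5 × 17.68/99.68 = 4.70 V.

V_out ≈ 4.70 V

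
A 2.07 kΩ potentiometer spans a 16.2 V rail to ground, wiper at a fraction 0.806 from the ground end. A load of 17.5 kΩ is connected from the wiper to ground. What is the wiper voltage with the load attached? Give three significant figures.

The wiper splits the pot into (1−α)R = 401.6 Ω above and αR = 1668 Ω below.
Lower section ‖ load = 1523 Ω.
V_wiper = 16.2 × 1523/(401.6 + 1523) = 12.8 V.

V ≈ 12.8 V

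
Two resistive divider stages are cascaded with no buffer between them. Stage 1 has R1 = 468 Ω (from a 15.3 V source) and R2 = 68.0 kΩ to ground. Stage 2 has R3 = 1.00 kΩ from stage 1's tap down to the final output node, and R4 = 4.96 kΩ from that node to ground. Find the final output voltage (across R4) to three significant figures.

V_out ≈ 11.7 V

Stage 2 presents R3+R4 = 5960 Ω as a load on stage 1's tap.
Stage 1's lower leg becomes R2‖(R3+R4) = 5480 Ω, so V_mid = 15.3 × 5480/5948 = 14.10 V.
Stage 2 is itself unloaded: V_out = V_mid × R4/(R3+R4) = 14.10 × 4960/5960 = 11.7 V.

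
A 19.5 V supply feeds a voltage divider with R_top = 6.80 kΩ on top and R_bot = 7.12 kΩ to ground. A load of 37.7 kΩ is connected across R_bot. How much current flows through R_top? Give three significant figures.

I ≈ 1.52 mA

R_bot‖R_L = 5.989 kΩ, so the source sees R_top + R_bot‖R_L = 12.79 kΩ.
I = 19.5 V / 12.79 kΩ = 1.52 mA.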